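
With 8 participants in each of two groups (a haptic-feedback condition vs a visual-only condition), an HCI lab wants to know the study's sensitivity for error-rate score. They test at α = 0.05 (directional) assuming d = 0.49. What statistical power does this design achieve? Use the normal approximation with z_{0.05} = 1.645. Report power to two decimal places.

For two equal groups, power = Φ(d·√(n/2) − z_{α}).
d·√(n/2) = 0.49 × √(8/2) = 0.49 × 2.000 = 0.980.
z_β = 0.980 − 1.645 = -0.665.
Power = Φ(-0.665) = 0.253.

power ≈ 0.25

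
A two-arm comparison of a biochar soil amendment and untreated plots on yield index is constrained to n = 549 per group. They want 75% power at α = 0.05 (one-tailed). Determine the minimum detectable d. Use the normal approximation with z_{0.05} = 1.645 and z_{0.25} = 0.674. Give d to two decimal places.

For two independent groups of n = 549 each: d_min = (z_{α} + z_β)·√(2/n).
z-sum = 1.645 + 0.674 = 2.319.
d_min = 2.319 × √(2/549) = 2.319 × 0.0604 = 0.140.

d_min ≈ 0.14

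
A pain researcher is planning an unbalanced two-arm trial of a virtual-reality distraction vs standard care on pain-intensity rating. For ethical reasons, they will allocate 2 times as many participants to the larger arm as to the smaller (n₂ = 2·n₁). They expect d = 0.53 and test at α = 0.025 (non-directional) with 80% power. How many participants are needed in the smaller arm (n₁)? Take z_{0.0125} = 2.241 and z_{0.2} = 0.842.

n₁ = 51

With allocation ratio k = n₂/n₁ = 2, Var(x̄₁−x̄₂) = σ²(1/n₁ + 1/(k·n₁)) = σ²·(k+1)/(k·n₁).
So n₁ = (1 + 1/k)·((z_{α/2} + z_β)/d)² = 1.500 × (3.083/0.53)².
n₁ = 1.500 × 33.84 = 50.8.
Round up: n₁ = 51, giving n₂ = 2 × 51 = 102.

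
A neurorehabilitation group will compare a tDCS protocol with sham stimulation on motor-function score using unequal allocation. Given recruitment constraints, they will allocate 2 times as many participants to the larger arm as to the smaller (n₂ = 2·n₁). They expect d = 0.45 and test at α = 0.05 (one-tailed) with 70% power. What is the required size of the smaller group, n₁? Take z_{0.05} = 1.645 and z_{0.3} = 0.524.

n₁ = 35

With allocation ratio k = n₂/n₁ = 2, Var(x̄₁−x̄₂) = σ²(1/n₁ + 1/(k·n₁)) = σ²·(k+1)/(k·n₁).
So n₁ = (1 + 1/k)·((z_{α} + z_β)/d)² = 1.500 × (2.169/0.45)².
n₁ = 1.500 × 23.23 = 34.8.
Round up: n₁ = 35, giving n₂ = 2 × 35 = 70.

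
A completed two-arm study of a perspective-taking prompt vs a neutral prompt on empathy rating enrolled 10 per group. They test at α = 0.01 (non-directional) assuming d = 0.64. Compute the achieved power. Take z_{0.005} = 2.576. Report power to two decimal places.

For two equal groups, power = Φ(d·√(n/2) − z_{α/2}).
d·√(n/2) = 0.64 × √(10/2) = 0.64 × 2.236 = 1.431.
z_β = 1.431 − 2.576 = -1.145.
Power = Φ(-1.145) = 0.126.

power ≈ 0.13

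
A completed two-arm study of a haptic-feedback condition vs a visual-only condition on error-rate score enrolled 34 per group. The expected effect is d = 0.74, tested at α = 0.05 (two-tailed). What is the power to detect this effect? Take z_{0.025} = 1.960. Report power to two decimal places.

power ≈ 0.86

For two equal groups, power = Φ(d·√(n/2) − z_{α/2}).
d·√(n/2) = 0.74 × √(34/2) = 0.74 × 4.123 = 3.051.
z_β = 3.051 − 1.960 = 1.091.
Power = Φ(1.091) = 0.862.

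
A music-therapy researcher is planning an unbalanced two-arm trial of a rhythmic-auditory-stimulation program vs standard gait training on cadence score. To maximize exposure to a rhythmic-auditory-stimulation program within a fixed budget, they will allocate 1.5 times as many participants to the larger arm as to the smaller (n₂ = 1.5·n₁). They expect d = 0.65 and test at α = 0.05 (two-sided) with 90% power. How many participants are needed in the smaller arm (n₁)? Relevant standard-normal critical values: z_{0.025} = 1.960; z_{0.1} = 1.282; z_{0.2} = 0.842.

With allocation ratio k = n₂/n₁ = 1.5, Var(x̄₁−x̄₂) = σ²(1/n₁ + 1/(k·n₁)) = σ²·(k+1)/(k·n₁).
So n₁ = (1 + 1/k)·((z_{α/2} + z_β)/d)² = 1.667 × (3.242/0.65)².
n₁ = 1.667 × 24.88 = 41.5.
Round up: n₁ = 42, giving n₂ = 1.5 × 42 = 63.

n₁ = 42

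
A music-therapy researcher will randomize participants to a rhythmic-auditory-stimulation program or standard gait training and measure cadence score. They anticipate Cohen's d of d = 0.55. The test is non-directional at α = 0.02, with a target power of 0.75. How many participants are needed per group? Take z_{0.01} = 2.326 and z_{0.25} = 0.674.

n = 60 per group

For two independent groups with equal n: n = 2·((z_{α/2} + z_β) / d)².
z_{α/2} + z_β = 2.326 + 0.674 = 3.000.
n = 2 × (3.000 / 0.55)² = 2 × 5.455² = 2 × 29.75 = 59.5.
Round up to the next whole participant.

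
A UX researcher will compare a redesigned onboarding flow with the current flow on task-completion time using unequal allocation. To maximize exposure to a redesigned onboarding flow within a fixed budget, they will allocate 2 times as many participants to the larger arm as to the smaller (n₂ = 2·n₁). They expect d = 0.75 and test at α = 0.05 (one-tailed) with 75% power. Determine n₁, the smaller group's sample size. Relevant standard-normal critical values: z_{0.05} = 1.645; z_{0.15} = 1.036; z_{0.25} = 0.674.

With allocation ratio k = n₂/n₁ = 2, Var(x̄₁−x̄₂) = σ²(1/n₁ + 1/(k·n₁)) = σ²·(k+1)/(k·n₁).
So n₁ = (1 + 1/k)·((z_{α} + z_β)/d)² = 1.500 × (2.319/0.75)².
n₁ = 1.500 × 9.56 = 14.3.
Round up: n₁ = 15, giving n₂ = 2 × 15 = 30.

n₁ = 15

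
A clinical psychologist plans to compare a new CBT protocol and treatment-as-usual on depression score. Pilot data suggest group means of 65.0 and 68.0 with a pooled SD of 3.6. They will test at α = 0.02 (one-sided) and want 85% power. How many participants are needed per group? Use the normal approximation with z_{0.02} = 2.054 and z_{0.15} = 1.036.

Cohen's d = |M₁ − M₂| / SD_pooled = |65.0 − 68.0| / 3.6 = 3.0 / 3.6 = 0.833.
For two independent groups with equal n: n = 2·((z_{α} + z_β) / d)².
z_{α} + z_β = 2.054 + 1.036 = 3.090.
n = 2 × (3.090 / 0.833)² = 2 × 3.709² = 2 × 13.76 = 27.5.
Round up to the next whole participant.

n = 28 per group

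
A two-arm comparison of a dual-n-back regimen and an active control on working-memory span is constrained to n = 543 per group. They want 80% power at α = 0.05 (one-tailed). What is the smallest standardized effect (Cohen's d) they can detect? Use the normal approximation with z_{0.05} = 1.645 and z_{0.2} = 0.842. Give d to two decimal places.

For two independent groups of n = 543 each: d_min = (z_{α} + z_β)·√(2/n).
z-sum = 1.645 + 0.842 = 2.487.
d_min = 2.487 × √(2/543) = 2.487 × 0.0607 = 0.151.

d_min ≈ 0.15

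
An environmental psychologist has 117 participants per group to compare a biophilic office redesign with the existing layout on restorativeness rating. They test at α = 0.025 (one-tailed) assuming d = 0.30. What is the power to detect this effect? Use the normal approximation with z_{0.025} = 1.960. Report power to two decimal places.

power ≈ 0.63

For two equal groups, power = Φ(d·√(n/2) − z_{α}).
d·√(n/2) = 0.30 × √(117/2) = 0.30 × 7.649 = 2.295.
z_β = 2.295 − 1.960 = 0.335.
Power = Φ(0.335) = 0.631.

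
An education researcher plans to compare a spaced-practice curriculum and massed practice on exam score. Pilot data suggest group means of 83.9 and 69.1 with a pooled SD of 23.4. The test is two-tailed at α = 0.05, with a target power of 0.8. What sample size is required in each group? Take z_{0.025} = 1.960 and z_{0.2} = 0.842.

n = 40 per group

Cohen's d = |M₁ − M₂| / SD_pooled = |83.9 − 69.1| / 23.4 = 14.8 / 23.4 = 0.632.
For two independent groups with equal n: n = 2·((z_{α/2} + z_β) / d)².
z_{α/2} + z_β = 1.960 + 0.842 = 2.802.
n = 2 × (2.802 / 0.632)² = 2 × 4.434² = 2 × 19.66 = 39.3.
Round up to the next whole participant.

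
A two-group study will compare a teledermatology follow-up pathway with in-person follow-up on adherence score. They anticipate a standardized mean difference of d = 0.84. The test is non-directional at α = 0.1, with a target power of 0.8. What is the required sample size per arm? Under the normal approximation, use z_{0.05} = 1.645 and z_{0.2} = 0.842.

For two independent groups with equal n: n = 2·((z_{α/2} + z_β) / d)².
z_{α/2} + z_β = 1.645 + 0.842 = 2.487.
n = 2 × (2.487 / 0.84)² = 2 × 2.961² = 2 × 8.77 = 17.5.
Round up to the next whole participant.

n = 18 per group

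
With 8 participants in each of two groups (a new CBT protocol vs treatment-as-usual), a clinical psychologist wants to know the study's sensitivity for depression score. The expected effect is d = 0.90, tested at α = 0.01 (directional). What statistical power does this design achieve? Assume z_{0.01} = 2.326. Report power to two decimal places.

For two equal groups, power = Φ(d·√(n/2) − z_{α}).
d·√(n/2) = 0.90 × √(8/2) = 0.90 × 2.000 = 1.800.
z_β = 1.800 − 2.326 = -0.526.
Power = Φ(-0.526) = 0.299.

power ≈ 0.30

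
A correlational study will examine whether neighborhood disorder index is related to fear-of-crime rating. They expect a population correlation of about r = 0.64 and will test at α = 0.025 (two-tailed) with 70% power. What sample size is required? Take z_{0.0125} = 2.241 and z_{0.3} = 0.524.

n = 17

Fisher's z: C = ½·ln((1+r)/(1−r)) = ½·ln(4.5556) = 0.7582.
n = ((z_{α/2} + z_β)/C)² + 3.
(2.241 + 0.524) / 0.7582 = 2.765 / 0.7582 = 3.647.
n = 3.647² + 3 = 13.30 + 3 = 16.3.
Round up.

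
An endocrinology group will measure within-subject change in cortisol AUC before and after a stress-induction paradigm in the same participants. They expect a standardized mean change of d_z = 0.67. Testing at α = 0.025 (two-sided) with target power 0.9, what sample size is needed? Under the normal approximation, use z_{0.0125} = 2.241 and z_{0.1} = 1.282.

For a paired (one-sample on differences) test: n = ((z_{α/2} + z_β) / d)².
z_{α/2} + z_β = 2.241 + 1.282 = 3.523.
n = (3.523 / 0.67)² = 5.258² = 27.65.
Round up.

n = 28 pairs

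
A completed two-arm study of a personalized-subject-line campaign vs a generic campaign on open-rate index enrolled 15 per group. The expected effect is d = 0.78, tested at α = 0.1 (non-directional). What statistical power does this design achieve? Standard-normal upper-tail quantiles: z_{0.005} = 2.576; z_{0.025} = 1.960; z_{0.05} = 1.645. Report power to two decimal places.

power ≈ 0.69

For two equal groups, power = Φ(d·√(n/2) − z_{α/2}).
d·√(n/2) = 0.78 × √(15/2) = 0.78 × 2.739 = 2.136.
z_β = 2.136 − 1.645 = 0.491.
Power = Φ(0.491) = 0.688.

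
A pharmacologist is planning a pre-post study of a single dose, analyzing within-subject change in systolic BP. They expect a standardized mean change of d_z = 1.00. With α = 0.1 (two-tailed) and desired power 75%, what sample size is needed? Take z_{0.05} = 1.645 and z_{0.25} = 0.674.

For a paired (one-sample on differences) test: n = ((z_{α/2} + z_β) / d)².
z_{α/2} + z_β = 1.645 + 0.674 = 2.319.
n = (2.319 / 1.00)² = 2.319² = 5.38.
Round up.

n = 6 pairs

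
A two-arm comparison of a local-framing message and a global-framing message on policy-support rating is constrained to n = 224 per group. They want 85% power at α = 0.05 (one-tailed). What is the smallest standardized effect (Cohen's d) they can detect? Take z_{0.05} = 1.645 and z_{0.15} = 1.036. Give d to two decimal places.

d_min ≈ 0.25

For two independent groups of n = 224 each: d_min = (z_{α} + z_β)·√(2/n).
z-sum = 1.645 + 1.036 = 2.681.
d_min = 2.681 × √(2/224) = 2.681 × 0.0945 = 0.253.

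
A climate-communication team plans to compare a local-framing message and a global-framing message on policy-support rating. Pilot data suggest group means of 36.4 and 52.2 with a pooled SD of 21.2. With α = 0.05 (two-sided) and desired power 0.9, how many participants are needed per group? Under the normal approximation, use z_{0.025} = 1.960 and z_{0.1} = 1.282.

n = 38 per group

Cohen's d = |M₁ − M₂| / SD_pooled = |36.4 − 52.2| / 21.2 = 15.8 / 21.2 = 0.745.
For two independent groups with equal n: n = 2·((z_{α/2} + z_β) / d)².
z_{α/2} + z_β = 1.960 + 1.282 = 3.242.
n = 2 × (3.242 / 0.745)² = 2 × 4.352² = 2 × 18.94 = 37.9.
Round up to the next whole participant.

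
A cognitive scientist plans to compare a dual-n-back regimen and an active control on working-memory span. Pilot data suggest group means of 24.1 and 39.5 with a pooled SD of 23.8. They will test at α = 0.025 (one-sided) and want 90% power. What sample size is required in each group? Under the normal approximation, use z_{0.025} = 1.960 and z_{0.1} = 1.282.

Cohen's d = |M₁ − M₂| / SD_pooled = |24.1 − 39.5| / 23.8 = 15.4 / 23.8 = 0.647.
For two independent groups with equal n: n = 2·((z_{α} + z_β) / d)².
z_{α} + z_β = 1.960 + 1.282 = 3.242.
n = 2 × (3.242 / 0.647)² = 2 × 5.011² = 2 × 25.11 = 50.2.
Round up to the next whole participant.

n = 51 per group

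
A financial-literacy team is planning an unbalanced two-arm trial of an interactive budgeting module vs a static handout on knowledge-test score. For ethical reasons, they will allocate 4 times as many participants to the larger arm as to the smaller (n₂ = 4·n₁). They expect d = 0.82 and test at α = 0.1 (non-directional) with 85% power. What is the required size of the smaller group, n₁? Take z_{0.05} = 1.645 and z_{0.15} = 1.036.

n₁ = 14

With allocation ratio k = n₂/n₁ = 4, Var(x̄₁−x̄₂) = σ²(1/n₁ + 1/(k·n₁)) = σ²·(k+1)/(k·n₁).
So n₁ = (1 + 1/k)·((z_{α/2} + z_β)/d)² = 1.250 × (2.681/0.82)².
n₁ = 1.250 × 10.69 = 13.4.
Round up: n₁ = 14, giving n₂ = 4 × 14 = 56.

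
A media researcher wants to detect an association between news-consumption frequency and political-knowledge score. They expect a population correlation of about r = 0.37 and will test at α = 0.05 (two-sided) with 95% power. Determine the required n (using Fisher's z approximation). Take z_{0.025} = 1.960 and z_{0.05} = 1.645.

Fisher's z: C = ½·ln((1+r)/(1−r)) = ½·ln(2.1746) = 0.3884.
n = ((z_{α/2} + z_β)/C)² + 3.
(1.960 + 1.645) / 0.3884 = 3.605 / 0.3884 = 9.282.
n = 9.282² + 3 = 86.15 + 3 = 89.1.
Round up.

n = 90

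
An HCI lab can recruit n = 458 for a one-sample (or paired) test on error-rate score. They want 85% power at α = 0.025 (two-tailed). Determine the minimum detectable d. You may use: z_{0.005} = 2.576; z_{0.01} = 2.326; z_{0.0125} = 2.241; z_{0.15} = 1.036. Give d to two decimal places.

d_min ≈ 0.15

For a single sample (or paired design) of n = 458: d_min = (z_{α/2} + z_β)/√n.
z-sum = 2.241 + 1.036 = 3.277.
d_min = 3.277 / √458 = 3.277 / 21.401 = 0.153.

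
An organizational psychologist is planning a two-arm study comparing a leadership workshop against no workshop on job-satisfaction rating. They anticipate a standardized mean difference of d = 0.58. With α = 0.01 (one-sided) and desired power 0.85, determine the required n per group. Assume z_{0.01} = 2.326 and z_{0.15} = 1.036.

For two independent groups with equal n: n = 2·((z_{α} + z_β) / d)².
z_{α} + z_β = 2.326 + 1.036 = 3.362.
n = 2 × (3.362 / 0.58)² = 2 × 5.797² = 2 × 33.60 = 67.2.
Round up to the next whole participant.

n = 68 per group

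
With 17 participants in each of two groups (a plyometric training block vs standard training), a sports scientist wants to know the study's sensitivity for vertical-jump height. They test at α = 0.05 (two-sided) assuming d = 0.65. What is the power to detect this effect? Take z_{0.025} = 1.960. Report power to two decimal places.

For two equal groups, power = Φ(d·√(n/2) − z_{α/2}).
d·√(n/2) = 0.65 × √(17/2) = 0.65 × 2.915 = 1.895.
z_β = 1.895 − 1.960 = -0.065.
Power = Φ(-0.065) = 0.474.

power ≈ 0.47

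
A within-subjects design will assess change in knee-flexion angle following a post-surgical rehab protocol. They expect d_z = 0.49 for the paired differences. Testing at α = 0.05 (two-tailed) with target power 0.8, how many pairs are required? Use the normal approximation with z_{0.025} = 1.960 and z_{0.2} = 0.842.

n = 33 pairs

For a paired (one-sample on differences) test: n = ((z_{α/2} + z_β) / d)².
z_{α/2} + z_β = 1.960 + 0.842 = 2.802.
n = (2.802 / 0.49)² = 5.718² = 32.70.
Round up.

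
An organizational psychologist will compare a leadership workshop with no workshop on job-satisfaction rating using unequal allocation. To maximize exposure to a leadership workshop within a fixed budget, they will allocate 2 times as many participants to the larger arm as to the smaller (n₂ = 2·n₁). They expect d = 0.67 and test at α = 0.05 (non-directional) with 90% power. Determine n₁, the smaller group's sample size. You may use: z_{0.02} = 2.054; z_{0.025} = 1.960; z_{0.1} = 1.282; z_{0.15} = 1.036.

With allocation ratio k = n₂/n₁ = 2, Var(x̄₁−x̄₂) = σ²(1/n₁ + 1/(k·n₁)) = σ²·(k+1)/(k·n₁).
So n₁ = (1 + 1/k)·((z_{α/2} + z_β)/d)² = 1.500 × (3.242/0.67)².
n₁ = 1.500 × 23.41 = 35.1.
Round up: n₁ = 36, giving n₂ = 2 × 36 = 72.

n₁ = 36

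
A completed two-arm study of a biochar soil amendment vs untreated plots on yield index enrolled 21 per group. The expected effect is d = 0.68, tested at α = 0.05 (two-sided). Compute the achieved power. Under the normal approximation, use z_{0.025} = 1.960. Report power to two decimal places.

power ≈ 0.60

For two equal groups, power = Φ(d·√(n/2) − z_{α/2}).
d·√(n/2) = 0.68 × √(21/2) = 0.68 × 3.240 = 2.203.
z_β = 2.203 − 1.960 = 0.243.
Power = Φ(0.243) = 0.596.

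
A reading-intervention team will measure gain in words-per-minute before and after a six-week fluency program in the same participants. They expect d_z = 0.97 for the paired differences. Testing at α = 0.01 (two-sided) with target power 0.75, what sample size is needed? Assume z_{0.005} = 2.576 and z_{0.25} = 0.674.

n = 12 pairs

For a paired (one-sample on differences) test: n = ((z_{α/2} + z_β) / d)².
z_{α/2} + z_β = 2.576 + 0.674 = 3.250.
n = (3.250 / 0.97)² = 3.351² = 11.23.
Round up.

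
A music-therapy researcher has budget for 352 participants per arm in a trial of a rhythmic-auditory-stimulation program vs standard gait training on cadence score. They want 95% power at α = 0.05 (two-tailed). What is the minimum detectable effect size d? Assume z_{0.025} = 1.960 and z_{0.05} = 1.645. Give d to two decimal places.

d_min ≈ 0.27

For two independent groups of n = 352 each: d_min = (z_{α/2} + z_β)·√(2/n).
z-sum = 1.960 + 1.645 = 3.605.
d_min = 3.605 × √(2/352) = 3.605 × 0.0754 = 0.272.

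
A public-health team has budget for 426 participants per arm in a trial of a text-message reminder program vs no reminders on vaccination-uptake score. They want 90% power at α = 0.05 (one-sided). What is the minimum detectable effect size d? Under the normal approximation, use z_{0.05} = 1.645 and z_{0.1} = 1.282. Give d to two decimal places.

d_min ≈ 0.20

For two independent groups of n = 426 each: d_min = (z_{α} + z_β)·√(2/n).
z-sum = 1.645 + 1.282 = 2.927.
d_min = 2.927 × √(2/426) = 2.927 × 0.0685 = 0.201.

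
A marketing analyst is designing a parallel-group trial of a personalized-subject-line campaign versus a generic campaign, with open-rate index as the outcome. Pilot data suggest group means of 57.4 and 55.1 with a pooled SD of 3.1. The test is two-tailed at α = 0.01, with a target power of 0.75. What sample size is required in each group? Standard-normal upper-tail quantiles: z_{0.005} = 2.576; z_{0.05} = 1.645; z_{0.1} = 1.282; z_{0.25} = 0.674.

Cohen's d = |M₁ − M₂| / SD_pooled = |57.4 − 55.1| / 3.1 = 2.3 / 3.1 = 0.742.
For two independent groups with equal n: n = 2·((z_{α/2} + z_β) / d)².
z_{α/2} + z_β = 2.576 + 0.674 = 3.250.
n = 2 × (3.250 / 0.742)² = 2 × 4.380² = 2 × 19.18 = 38.4.
Round up to the next whole participant.

n = 39 per group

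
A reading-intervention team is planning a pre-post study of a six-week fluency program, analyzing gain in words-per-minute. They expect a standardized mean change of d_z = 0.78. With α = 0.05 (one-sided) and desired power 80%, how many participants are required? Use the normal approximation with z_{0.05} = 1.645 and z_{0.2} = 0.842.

n = 11 pairs

For a paired (one-sample on differences) test: n = ((z_{α} + z_β) / d)².
z_{α} + z_β = 1.645 + 0.842 = 2.487.
n = (2.487 / 0.78)² = 3.188² = 10.17.
Round up.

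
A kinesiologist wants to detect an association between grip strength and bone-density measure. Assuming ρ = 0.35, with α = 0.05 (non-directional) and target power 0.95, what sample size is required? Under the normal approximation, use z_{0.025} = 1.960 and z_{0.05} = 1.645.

Fisher's z: C = ½·ln((1+r)/(1−r)) = ½·ln(2.0769) = 0.3654.
n = ((z_{α/2} + z_β)/C)² + 3.
(1.960 + 1.645) / 0.3654 = 3.605 / 0.3654 = 9.866.
n = 9.866² + 3 = 97.34 + 3 = 100.3.
Round up.

n = 101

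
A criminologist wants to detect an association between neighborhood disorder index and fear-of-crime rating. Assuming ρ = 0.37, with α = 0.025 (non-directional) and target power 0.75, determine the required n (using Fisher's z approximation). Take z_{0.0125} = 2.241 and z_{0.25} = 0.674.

n = 60

Fisher's z: C = ½·ln((1+r)/(1−r)) = ½·ln(2.1746) = 0.3884.
n = ((z_{α/2} + z_β)/C)² + 3.
(2.241 + 0.674) / 0.3884 = 2.915 / 0.3884 = 7.505.
n = 7.505² + 3 = 56.33 + 3 = 59.3.
Round up.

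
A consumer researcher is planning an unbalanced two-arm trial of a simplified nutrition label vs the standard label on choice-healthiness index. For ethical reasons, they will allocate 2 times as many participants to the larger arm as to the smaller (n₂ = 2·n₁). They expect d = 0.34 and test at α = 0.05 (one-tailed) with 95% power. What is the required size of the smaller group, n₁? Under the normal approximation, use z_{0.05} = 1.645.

With allocation ratio k = n₂/n₁ = 2, Var(x̄₁−x̄₂) = σ²(1/n₁ + 1/(k·n₁)) = σ²·(k+1)/(k·n₁).
So n₁ = (1 + 1/k)·((z_{α} + z_β)/d)² = 1.500 × (3.290/0.34)².
n₁ = 1.500 × 93.63 = 140.5.
Round up: n₁ = 141, giving n₂ = 2 × 141 = 282.

n₁ = 141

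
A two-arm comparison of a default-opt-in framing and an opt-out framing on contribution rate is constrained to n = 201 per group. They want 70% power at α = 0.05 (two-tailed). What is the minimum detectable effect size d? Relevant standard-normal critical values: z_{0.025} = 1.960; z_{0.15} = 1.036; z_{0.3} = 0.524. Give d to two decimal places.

d_min ≈ 0.25

For two independent groups of n = 201 each: d_min = (z_{α/2} + z_β)·√(2/n).
z-sum = 1.960 + 0.524 = 2.484.
d_min = 2.484 × √(2/201) = 2.484 × 0.0998 = 0.248.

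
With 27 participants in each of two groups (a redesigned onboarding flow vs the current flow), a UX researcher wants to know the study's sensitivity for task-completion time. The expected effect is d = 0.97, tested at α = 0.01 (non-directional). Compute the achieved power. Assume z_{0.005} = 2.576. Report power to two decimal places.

power ≈ 0.84

For two equal groups, power = Φ(d·√(n/2) − z_{α/2}).
d·√(n/2) = 0.97 × √(27/2) = 0.97 × 3.674 = 3.564.
z_β = 3.564 − 2.576 = 0.988.
Power = Φ(0.988) = 0.838.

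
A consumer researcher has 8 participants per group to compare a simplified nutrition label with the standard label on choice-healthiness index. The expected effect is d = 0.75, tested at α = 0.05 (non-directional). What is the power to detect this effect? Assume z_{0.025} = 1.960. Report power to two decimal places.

For two equal groups, power = Φ(d·√(n/2) − z_{α/2}).
d·√(n/2) = 0.75 × √(8/2) = 0.75 × 2.000 = 1.500.
z_β = 1.500 − 1.960 = -0.460.
Power = Φ(-0.460) = 0.323.

power ≈ 0.32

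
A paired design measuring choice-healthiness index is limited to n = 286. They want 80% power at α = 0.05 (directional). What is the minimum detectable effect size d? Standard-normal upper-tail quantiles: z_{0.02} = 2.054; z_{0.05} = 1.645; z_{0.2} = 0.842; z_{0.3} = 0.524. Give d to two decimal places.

For a single sample (or paired design) of n = 286: d_min = (z_{α} + z_β)/√n.
z-sum = 1.645 + 0.842 = 2.487.
d_min = 2.487 / √286 = 2.487 / 16.912 = 0.147.

d_min ≈ 0.15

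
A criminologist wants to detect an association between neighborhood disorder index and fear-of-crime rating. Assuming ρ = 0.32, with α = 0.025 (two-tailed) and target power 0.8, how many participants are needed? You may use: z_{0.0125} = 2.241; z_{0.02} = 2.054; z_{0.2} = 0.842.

n = 90

Fisher's z: C = ½·ln((1+r)/(1−r)) = ½·ln(1.9412) = 0.3316.
n = ((z_{α/2} + z_β)/C)² + 3.
(2.241 + 0.842) / 0.3316 = 3.083 / 0.3316 = 9.297.
n = 9.297² + 3 = 86.44 + 3 = 89.4.
Round up.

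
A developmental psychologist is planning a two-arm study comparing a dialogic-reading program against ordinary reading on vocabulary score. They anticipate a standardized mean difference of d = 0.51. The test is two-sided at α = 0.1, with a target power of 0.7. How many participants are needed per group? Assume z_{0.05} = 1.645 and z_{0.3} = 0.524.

n = 37 per group

For two independent groups with equal n: n = 2·((z_{α/2} + z_β) / d)².
z_{α/2} + z_β = 1.645 + 0.524 = 2.169.
n = 2 × (2.169 / 0.51)² = 2 × 4.253² = 2 × 18.09 = 36.2.
Round up to the next whole participant.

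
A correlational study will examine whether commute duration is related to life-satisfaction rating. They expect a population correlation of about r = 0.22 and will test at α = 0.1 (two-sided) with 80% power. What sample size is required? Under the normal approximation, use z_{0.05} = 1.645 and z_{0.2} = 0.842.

Fisher's z: C = ½·ln((1+r)/(1−r)) = ½·ln(1.5641) = 0.2237.
n = ((z_{α/2} + z_β)/C)² + 3.
(1.645 + 0.842) / 0.2237 = 2.487 / 0.2237 = 11.118.
n = 11.118² + 3 = 123.60 + 3 = 126.6.
Round up.

n = 127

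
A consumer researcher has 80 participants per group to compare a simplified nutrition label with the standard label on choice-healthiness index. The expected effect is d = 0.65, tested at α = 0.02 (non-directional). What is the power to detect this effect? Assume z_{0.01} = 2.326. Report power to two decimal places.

For two equal groups, power = Φ(d·√(n/2) − z_{α/2}).
d·√(n/2) = 0.65 × √(80/2) = 0.65 × 6.325 = 4.111.
z_β = 4.111 − 2.326 = 1.785.
Power = Φ(1.785) = 0.963.

power ≈ 0.96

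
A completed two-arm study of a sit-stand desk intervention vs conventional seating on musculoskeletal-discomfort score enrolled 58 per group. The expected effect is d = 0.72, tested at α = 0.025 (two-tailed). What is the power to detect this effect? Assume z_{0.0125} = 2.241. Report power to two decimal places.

For two equal groups, power = Φ(d·√(n/2) − z_{α/2}).
d·√(n/2) = 0.72 × √(58/2) = 0.72 × 5.385 = 3.877.
z_β = 3.877 − 2.241 = 1.636.
Power = Φ(1.636) = 0.949.

power ≈ 0.95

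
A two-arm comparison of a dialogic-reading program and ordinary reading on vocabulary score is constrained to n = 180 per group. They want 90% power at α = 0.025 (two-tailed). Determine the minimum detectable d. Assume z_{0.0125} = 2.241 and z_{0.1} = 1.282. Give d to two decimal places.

For two independent groups of n = 180 each: d_min = (z_{α/2} + z_β)·√(2/n).
z-sum = 2.241 + 1.282 = 3.523.
d_min = 3.523 × √(2/180) = 3.523 × 0.1054 = 0.371.

d_min ≈ 0.37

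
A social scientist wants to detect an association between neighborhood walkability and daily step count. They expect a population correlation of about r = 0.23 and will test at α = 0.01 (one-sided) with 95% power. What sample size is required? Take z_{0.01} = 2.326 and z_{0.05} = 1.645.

n = 291

Fisher's z: C = ½·ln((1+r)/(1−r)) = ½·ln(1.5974) = 0.2342.
n = ((z_{α} + z_β)/C)² + 3.
(2.326 + 1.645) / 0.2342 = 3.971 / 0.2342 = 16.956.
n = 16.956² + 3 = 287.49 + 3 = 290.5.
Round up.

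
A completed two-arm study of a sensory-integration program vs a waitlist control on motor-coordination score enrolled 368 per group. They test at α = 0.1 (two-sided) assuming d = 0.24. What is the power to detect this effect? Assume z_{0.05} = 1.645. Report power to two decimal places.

power ≈ 0.95

For two equal groups, power = Φ(d·√(n/2) − z_{α/2}).
d·√(n/2) = 0.24 × √(368/2) = 0.24 × 13.565 = 3.256.
z_β = 3.256 − 1.645 = 1.611.
Power = Φ(1.611) = 0.946.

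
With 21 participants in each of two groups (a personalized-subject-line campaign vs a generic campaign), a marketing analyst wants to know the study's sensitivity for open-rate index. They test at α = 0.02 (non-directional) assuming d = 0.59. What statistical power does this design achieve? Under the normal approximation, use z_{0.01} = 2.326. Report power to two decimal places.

For two equal groups, power = Φ(d·√(n/2) − z_{α/2}).
d·√(n/2) = 0.59 × √(21/2) = 0.59 × 3.240 = 1.912.
z_β = 1.912 − 2.326 = -0.414.
Power = Φ(-0.414) = 0.339.

power ≈ 0.34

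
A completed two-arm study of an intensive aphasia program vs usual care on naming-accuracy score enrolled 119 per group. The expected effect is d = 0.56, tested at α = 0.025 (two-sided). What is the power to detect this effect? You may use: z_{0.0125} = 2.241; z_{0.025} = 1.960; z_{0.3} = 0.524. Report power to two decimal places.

power ≈ 0.98

For two equal groups, power = Φ(d·√(n/2) − z_{α/2}).
d·√(n/2) = 0.56 × √(119/2) = 0.56 × 7.714 = 4.320.
z_β = 4.320 − 2.241 = 2.079.
Power = Φ(2.079) = 0.981.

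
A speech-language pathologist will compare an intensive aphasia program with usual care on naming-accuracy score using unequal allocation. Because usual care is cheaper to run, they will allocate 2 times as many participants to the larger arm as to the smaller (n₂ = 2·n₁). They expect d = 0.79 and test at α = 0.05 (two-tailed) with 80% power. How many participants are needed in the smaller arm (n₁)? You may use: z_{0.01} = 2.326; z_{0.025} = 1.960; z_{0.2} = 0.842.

With allocation ratio k = n₂/n₁ = 2, Var(x̄₁−x̄₂) = σ²(1/n₁ + 1/(k·n₁)) = σ²·(k+1)/(k·n₁).
So n₁ = (1 + 1/k)·((z_{α/2} + z_β)/d)² = 1.500 × (2.802/0.79)².
n₁ = 1.500 × 12.58 = 18.9.
Round up: n₁ = 19, giving n₂ = 2 × 19 = 38.

n₁ = 19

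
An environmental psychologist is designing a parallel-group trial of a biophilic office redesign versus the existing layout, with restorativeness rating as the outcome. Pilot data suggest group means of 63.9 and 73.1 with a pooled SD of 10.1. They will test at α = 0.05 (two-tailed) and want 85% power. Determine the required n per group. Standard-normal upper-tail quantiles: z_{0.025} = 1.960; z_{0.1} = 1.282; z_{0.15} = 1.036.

Cohen's d = |M₁ − M₂| / SD_pooled = |63.9 − 73.1| / 10.1 = 9.2 / 10.1 = 0.911.
For two independent groups with equal n: n = 2·((z_{α/2} + z_β) / d)².
z_{α/2} + z_β = 1.960 + 1.036 = 2.996.
n = 2 × (2.996 / 0.911)² = 2 × 3.289² = 2 × 10.82 = 21.6.
Round up to the next whole participant.

n = 22 per group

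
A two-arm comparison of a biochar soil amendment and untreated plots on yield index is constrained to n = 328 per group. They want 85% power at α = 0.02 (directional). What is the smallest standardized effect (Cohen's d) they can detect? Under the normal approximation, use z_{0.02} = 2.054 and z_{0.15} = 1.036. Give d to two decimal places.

d_min ≈ 0.24

For two independent groups of n = 328 each: d_min = (z_{α} + z_β)·√(2/n).
z-sum = 2.054 + 1.036 = 3.090.
d_min = 3.090 × √(2/328) = 3.090 × 0.0781 = 0.241.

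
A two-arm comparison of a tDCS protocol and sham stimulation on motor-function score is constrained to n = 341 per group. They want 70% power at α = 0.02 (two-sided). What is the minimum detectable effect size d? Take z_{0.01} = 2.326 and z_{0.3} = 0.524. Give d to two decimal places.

For two independent groups of n = 341 each: d_min = (z_{α/2} + z_β)·√(2/n).
z-sum = 2.326 + 0.524 = 2.850.
d_min = 2.850 × √(2/341) = 2.850 × 0.0766 = 0.218.

d_min ≈ 0.22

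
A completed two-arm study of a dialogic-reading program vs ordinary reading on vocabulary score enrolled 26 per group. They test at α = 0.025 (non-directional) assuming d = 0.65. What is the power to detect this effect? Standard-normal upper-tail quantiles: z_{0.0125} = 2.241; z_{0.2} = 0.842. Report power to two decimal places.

power ≈ 0.54

For two equal groups, power = Φ(d·√(n/2) − z_{α/2}).
d·√(n/2) = 0.65 × √(26/2) = 0.65 × 3.606 = 2.344.
z_β = 2.344 − 2.241 = 0.103.
Power = Φ(0.103) = 0.541.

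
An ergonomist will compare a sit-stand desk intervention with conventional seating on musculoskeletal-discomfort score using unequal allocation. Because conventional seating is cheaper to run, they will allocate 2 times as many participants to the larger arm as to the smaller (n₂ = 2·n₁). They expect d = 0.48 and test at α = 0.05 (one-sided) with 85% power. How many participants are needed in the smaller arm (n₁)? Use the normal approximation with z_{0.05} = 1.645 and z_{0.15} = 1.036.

With allocation ratio k = n₂/n₁ = 2, Var(x̄₁−x̄₂) = σ²(1/n₁ + 1/(k·n₁)) = σ²·(k+1)/(k·n₁).
So n₁ = (1 + 1/k)·((z_{α} + z_β)/d)² = 1.500 × (2.681/0.48)².
n₁ = 1.500 × 31.20 = 46.8.
Round up: n₁ = 47, giving n₂ = 2 × 47 = 94.

n₁ = 47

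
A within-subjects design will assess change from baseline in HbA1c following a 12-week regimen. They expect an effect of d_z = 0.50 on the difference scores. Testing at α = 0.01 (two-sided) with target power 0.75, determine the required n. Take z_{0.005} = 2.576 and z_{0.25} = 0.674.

n = 43 pairs

For a paired (one-sample on differences) test: n = ((z_{α/2} + z_β) / d)².
z_{α/2} + z_β = 2.576 + 0.674 = 3.250.
n = (3.250 / 0.50)² = 6.500² = 42.25.
Round up.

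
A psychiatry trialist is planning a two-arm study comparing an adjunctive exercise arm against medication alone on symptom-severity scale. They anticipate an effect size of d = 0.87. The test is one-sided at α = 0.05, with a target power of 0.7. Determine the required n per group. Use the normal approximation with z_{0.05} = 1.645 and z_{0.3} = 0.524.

For two independent groups with equal n: n = 2·((z_{α} + z_β) / d)².
z_{α} + z_β = 1.645 + 0.524 = 2.169.
n = 2 × (2.169 / 0.87)² = 2 × 2.493² = 2 × 6.22 = 12.4.
Round up to the next whole participant.

n = 13 per group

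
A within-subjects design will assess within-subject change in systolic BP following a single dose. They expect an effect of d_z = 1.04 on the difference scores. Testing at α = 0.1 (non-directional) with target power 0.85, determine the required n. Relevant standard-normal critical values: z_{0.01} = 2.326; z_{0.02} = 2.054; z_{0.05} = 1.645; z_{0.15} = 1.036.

n = 7 pairs

For a paired (one-sample on differences) test: n = ((z_{α/2} + z_β) / d)².
z_{α/2} + z_β = 1.645 + 1.036 = 2.681.
n = (2.681 / 1.04)² = 2.578² = 6.65.
Round up.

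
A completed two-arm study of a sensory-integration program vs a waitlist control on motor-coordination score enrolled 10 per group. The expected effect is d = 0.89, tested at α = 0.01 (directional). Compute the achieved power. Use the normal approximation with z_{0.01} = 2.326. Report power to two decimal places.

For two equal groups, power = Φ(d·√(n/2) − z_{α}).
d·√(n/2) = 0.89 × √(10/2) = 0.89 × 2.236 = 1.990.
z_β = 1.990 − 2.326 = -0.336.
Power = Φ(-0.336) = 0.368.

power ≈ 0.37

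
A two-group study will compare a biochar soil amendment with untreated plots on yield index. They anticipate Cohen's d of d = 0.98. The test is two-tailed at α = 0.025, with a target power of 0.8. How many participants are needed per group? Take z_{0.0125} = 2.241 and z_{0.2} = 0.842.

n = 20 per group

For two independent groups with equal n: n = 2·((z_{α/2} + z_β) / d)².
z_{α/2} + z_β = 2.241 + 0.842 = 3.083.
n = 2 × (3.083 / 0.98)² = 2 × 3.146² = 2 × 9.90 = 19.8.
Round up to the next whole participant.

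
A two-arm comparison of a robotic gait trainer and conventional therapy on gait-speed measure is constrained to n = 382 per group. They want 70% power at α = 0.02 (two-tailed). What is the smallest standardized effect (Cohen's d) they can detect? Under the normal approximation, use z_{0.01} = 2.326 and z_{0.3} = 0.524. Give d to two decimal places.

For two independent groups of n = 382 each: d_min = (z_{α/2} + z_β)·√(2/n).
z-sum = 2.326 + 0.524 = 2.850.
d_min = 2.850 × √(2/382) = 2.850 × 0.0724 = 0.206.

d_min ≈ 0.21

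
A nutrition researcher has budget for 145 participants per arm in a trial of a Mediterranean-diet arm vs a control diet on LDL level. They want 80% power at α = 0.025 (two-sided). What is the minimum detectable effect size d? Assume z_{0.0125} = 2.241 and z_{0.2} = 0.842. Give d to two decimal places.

d_min ≈ 0.36

For two independent groups of n = 145 each: d_min = (z_{α/2} + z_β)·√(2/n).
z-sum = 2.241 + 0.842 = 3.083.
d_min = 3.083 × √(2/145) = 3.083 × 0.1174 = 0.362.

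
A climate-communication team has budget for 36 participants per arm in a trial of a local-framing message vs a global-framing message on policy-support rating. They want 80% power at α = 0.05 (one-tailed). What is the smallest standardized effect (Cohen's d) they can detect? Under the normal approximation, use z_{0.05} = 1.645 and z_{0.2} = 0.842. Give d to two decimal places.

d_min ≈ 0.59

For two independent groups of n = 36 each: d_min = (z_{α} + z_β)·√(2/n).
z-sum = 1.645 + 0.842 = 2.487.
d_min = 2.487 × √(2/36) = 2.487 × 0.2357 = 0.586.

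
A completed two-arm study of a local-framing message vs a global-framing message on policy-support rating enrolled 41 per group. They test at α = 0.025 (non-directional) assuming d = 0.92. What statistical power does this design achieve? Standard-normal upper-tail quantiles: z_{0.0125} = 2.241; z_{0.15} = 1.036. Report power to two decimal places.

power ≈ 0.97

For two equal groups, power = Φ(d·√(n/2) − z_{α/2}).
d·√(n/2) = 0.92 × √(41/2) = 0.92 × 4.528 = 4.165.
z_β = 4.165 − 2.241 = 1.924.
Power = Φ(1.924) = 0.973.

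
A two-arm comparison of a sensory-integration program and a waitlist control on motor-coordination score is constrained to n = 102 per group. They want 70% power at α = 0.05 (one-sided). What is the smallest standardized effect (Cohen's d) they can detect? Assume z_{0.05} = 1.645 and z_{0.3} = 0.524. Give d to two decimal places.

For two independent groups of n = 102 each: d_min = (z_{α} + z_β)·√(2/n).
z-sum = 1.645 + 0.524 = 2.169.
d_min = 2.169 × √(2/102) = 2.169 × 0.1400 = 0.304.

d_min ≈ 0.30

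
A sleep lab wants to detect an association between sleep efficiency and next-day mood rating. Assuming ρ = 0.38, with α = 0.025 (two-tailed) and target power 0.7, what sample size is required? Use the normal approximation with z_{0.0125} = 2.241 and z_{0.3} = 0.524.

Fisher's z: C = ½·ln((1+r)/(1−r)) = ½·ln(2.2258) = 0.4001.
n = ((z_{α/2} + z_β)/C)² + 3.
(2.241 + 0.524) / 0.4001 = 2.765 / 0.4001 = 6.911.
n = 6.911² + 3 = 47.76 + 3 = 50.8.
Round up.

n = 51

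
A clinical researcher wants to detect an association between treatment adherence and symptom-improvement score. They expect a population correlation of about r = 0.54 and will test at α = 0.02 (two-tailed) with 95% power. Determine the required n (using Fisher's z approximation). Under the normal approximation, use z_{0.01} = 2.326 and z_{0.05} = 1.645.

Fisher's z: C = ½·ln((1+r)/(1−r)) = ½·ln(3.3478) = 0.6042.
n = ((z_{α/2} + z_β)/C)² + 3.
(2.326 + 1.645) / 0.6042 = 3.971 / 0.6042 = 6.572.
n = 6.572² + 3 = 43.20 + 3 = 46.2.
Round up.

n = 47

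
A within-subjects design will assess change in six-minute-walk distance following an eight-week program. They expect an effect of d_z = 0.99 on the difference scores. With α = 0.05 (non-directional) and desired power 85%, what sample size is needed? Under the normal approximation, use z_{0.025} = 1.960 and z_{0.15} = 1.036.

For a paired (one-sample on differences) test: n = ((z_{α/2} + z_β) / d)².
z_{α/2} + z_β = 1.960 + 1.036 = 2.996.
n = (2.996 / 0.99)² = 3.026² = 9.16.
Round up.

n = 10 pairs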